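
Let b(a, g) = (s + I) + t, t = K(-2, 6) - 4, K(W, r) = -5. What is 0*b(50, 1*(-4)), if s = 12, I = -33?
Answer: 0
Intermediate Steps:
t = -9 (t = -5 - 4 = -9)
b(a, g) = -30 (b(a, g) = (12 - 33) - 9 = -21 - 9 = -30)
0*b(50, 1*(-4)) = 0*(-30) = 0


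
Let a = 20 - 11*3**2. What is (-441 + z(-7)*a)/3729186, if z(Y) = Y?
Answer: 56/1864593 ≈ 3.0033e-5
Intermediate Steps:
a = -79 (a = 20 - 11*9 = 20 - 99 = -79)
(-441 + z(-7)*a)/3729186 = (-441 - 7*(-79))/3729186 = (-441 + 553)*(1/3729186) = 112*(1/3729186) = 56/1864593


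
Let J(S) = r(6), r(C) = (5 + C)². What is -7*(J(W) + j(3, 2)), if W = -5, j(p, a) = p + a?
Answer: -882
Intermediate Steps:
j(p, a) = a + p
J(S) = 121 (J(S) = (5 + 6)² = 11² = 121)
-7*(J(W) + j(3, 2)) = -7*(121 + (2 + 3)) = -7*(121 + 5) = -7*126 = -882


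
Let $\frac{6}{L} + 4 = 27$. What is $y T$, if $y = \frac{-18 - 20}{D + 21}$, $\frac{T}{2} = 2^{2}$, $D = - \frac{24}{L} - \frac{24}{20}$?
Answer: $\frac{80}{19} \approx 4.2105$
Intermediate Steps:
$L = \frac{6}{23}$ ($L = \frac{6}{-4 + 27} = \frac{6}{23} \approx 0.26087$)
$D = - \frac{466}{5}$ ($D = - \frac{24}{\frac{6}{23}} - \frac{24}{20} = \left(-24\right) \frac{23}{6} - \frac{6}{5} = -92 - \frac{6}{5} = - \frac{466}{5} \approx -93.2$)
$T = 8$ ($T = 2 \cdot 2^{2} = 2 \cdot 4 = 8$)
$y = \frac{10}{19}$ ($y = \frac{-18 - 20}{- \frac{466}{5} + 21} = - \frac{38}{- \frac{361}{5}} = \left(-38\right) \left(- \frac{5}{361}\right) = \frac{10}{19} \approx 0.52632$)
$y T = \frac{10}{19} \cdot 8 = \frac{80}{19}$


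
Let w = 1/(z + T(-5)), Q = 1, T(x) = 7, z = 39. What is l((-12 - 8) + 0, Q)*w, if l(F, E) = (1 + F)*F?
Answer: 190/23 ≈ 8.2609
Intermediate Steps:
w = 1/46 (w = 1/(39 + 7) = 1/46 ≈ 0.021739)
l(F, E) = F*(1 + F)
l((-12 - 8) + 0, Q)*w = (((-12 - 8) + 0)*(1 + ((-12 - 8) + 0)))*(1/46) = ((-20 + 0)*(1 + (-20 + 0)))*(1/46) = -20*(1 - 20)*(1/46) = -20*(-19)*(1/46) = 380*(1/46) = 190/23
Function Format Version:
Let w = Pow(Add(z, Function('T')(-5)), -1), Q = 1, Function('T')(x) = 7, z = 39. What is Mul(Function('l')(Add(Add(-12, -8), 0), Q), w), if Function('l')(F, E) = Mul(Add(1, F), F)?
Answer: Rational(190, 23) ≈ 8.2609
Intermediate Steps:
w = Rational(1, 46) (w = Pow(Add(39, 7), -1) = Pow(46, -1) = Rational(1, 46) ≈ 0.021739)
Function('l')(F, E) = Mul(F, Add(1, F))
Mul(Function('l')(Add(Add(-12, -8), 0), Q), w) = Mul(Mul(Add(Add(-12, -8), 0), Add(1, Add(Add(-12, -8), 0))), Rational(1, 46)) = Mul(Mul(Add(-20, 0), Add(1, Add(-20, 0))), Rational(1, 46)) = Mul(Mul(-20, Add(1, -20)), Rational(1, 46)) = Mul(Mul(-20, -19), Rational(1, 46)) = Mul(380, Rational(1, 46)) = Rational(190, 23)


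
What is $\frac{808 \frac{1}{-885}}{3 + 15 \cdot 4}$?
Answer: $- \frac{808}{55755} \approx -0.014492$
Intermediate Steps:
$\frac{808 \frac{1}{-885}}{3 + 15 \cdot 4} = \frac{808 \left(- \frac{1}{885}\right)}{3 + 60} = - \frac{808}{885 \cdot 63} = \left(- \frac{808}{885}\right) \frac{1}{63} = - \frac{808}{55755}$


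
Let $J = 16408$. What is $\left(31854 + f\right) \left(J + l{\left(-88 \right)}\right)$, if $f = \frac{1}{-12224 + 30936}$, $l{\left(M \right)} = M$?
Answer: $\frac{1215946179960}{2339} \approx 5.1986 \cdot 10^{8}$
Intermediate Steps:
$f = \frac{1}{18712} \approx 5.3442 \cdot 10^{-5}$
$\left(31854 + f\right) \left(J + l{\left(-88 \right)}\right) = \left(31854 + \frac{1}{18712}\right) \left(16408 - 88\right) = \frac{596052049}{18712} \cdot 16320 = \frac{1215946179960}{2339}$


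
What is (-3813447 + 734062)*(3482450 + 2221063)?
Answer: -17563312379505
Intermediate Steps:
(-3813447 + 734062)*(3482450 + 2221063) = -3079385*5703513 = -17563312379505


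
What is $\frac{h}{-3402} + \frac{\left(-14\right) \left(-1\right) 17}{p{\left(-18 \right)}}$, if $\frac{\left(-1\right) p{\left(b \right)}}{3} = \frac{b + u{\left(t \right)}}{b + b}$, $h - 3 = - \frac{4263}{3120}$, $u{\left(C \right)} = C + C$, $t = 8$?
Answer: $- \frac{5052379939}{3538080} \approx -1428.0$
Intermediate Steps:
$u{\left(C \right)} = 2 C$
$h = \frac{1699}{1040}$ ($h = 3 - \frac{4263}{3120} = 3 - \frac{1421}{1040} = \frac{1699}{1040} \approx 1.6337$)
$p{\left(b \right)} = - \frac{3 \left(16 + b\right)}{2 b}$ ($p{\left(b \right)} = - 3 \frac{b + 2 \cdot 8}{b + b} = - 3 \frac{b + 16}{2 b} = - 3 \left(16 + b\right) \frac{1}{2 b} = - 3 \frac{16 + b}{2 b} = - \frac{3 \left(16 + b\right)}{2 b}$)
$\frac{h}{-3402} + \frac{\left(-14\right) \left(-1\right) 17}{p{\left(-18 \right)}} = \frac{1699}{1040 \left(-3402\right)} + \frac{\left(-14\right) \left(-1\right) 17}{- \frac{3}{2} - \frac{24}{-18}} = \frac{1699}{1040} \left(- \frac{1}{3402}\right) + \frac{14 \cdot 17}{- \frac{3}{2} - - \frac{4}{3}} = - \frac{1699}{3538080} + \frac{238}{- \frac{3}{2} + \frac{4}{3}} = - \frac{1699}{3538080} + \frac{238}{- \frac{1}{6}} = - \frac{1699}{3538080} + 238 \left(-6\right) = - \frac{1699}{3538080} - 1428 = - \frac{5052379939}{3538080}$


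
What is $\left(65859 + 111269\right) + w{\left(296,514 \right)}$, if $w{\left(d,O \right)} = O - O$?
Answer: $177128$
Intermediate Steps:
$w{\left(d,O \right)} = 0$
$\left(65859 + 111269\right) + w{\left(296,514 \right)} = \left(65859 + 111269\right) + 0 = 177128 + 0 = 177128$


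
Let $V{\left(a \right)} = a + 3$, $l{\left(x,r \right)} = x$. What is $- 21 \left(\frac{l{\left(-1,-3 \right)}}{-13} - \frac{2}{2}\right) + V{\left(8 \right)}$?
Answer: $\frac{395}{13} \approx 30.385$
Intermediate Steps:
$V{\left(a \right)} = 3 + a$
$- 21 \left(\frac{l{\left(-1,-3 \right)}}{-13} - \frac{2}{2}\right) + V{\left(8 \right)} = - 21 \left(- \frac{1}{-13} - \frac{2}{2}\right) + \left(3 + 8\right) = - 21 \left(\left(-1\right) \left(- \frac{1}{13}\right) - 1\right) + 11 = - 21 \left(\frac{1}{13} - 1\right) + 11 = \left(-21\right) \left(- \frac{12}{13}\right) + 11 = \frac{252}{13} + 11 = \frac{395}{13}$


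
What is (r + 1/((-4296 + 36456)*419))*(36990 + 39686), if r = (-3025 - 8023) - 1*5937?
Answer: -4387277164274431/3368760 ≈ -1.3023e+9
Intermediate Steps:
r = -16985 (r = -11048 - 5937 = -16985)
(r + 1/((-4296 + 36456)*419))*(36990 + 39686) = (-16985 + 1/((-4296 + 36456)*419))*(36990 + 39686) = (-16985 + (1/419)/32160)*76676 = (-16985 + (1/32160)*(1/419))*76676 = (-16985 + 1/13475040)*76676 = -228873554399/13475040*76676 = -4387277164274431/3368760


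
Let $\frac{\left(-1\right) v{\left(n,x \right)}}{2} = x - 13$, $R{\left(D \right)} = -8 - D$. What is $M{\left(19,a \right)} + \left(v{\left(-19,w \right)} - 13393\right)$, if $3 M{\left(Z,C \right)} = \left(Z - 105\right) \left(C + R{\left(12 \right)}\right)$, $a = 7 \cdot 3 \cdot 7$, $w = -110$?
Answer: $- \frac{50363}{3} \approx -16788.0$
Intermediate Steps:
$a = 147$ ($a = 21 \cdot 7 = 147$)
$M{\left(Z,C \right)} = \frac{\left(-105 + Z\right) \left(-20 + C\right)}{3}$ ($M{\left(Z,C \right)} = \frac{\left(Z - 105\right) \left(C - 20\right)}{3} = \frac{\left(-105 + Z\right) \left(C - 20\right)}{3} = \frac{\left(-105 + Z\right) \left(-20 + C\right)}{3}$)
$v{\left(n,x \right)} = 26 - 2 x$ ($v{\left(n,x \right)} = - 2 \left(x - 13\right) = - 2 \left(-13 + x\right) = 26 - 2 x$)
$M{\left(19,a \right)} + \left(v{\left(-19,w \right)} - 13393\right) = \left(700 - 5145 - \frac{380}{3} + \frac{1}{3} \cdot 147 \cdot 19\right) + \left(\left(26 - -220\right) - 13393\right) = \left(700 - 5145 - \frac{380}{3} + 931\right) + \left(\left(26 + 220\right) - 13393\right) = - \frac{10922}{3} + \left(246 - 13393\right) = - \frac{10922}{3} - 13147 = - \frac{50363}{3}$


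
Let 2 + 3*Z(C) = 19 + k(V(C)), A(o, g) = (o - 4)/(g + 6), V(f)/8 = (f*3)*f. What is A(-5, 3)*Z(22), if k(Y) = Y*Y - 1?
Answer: -134931472/3 ≈ -4.4977e+7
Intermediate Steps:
V(f) = 24*f**2 (V(f) = 8*((f*3)*f) = 8*((3*f)*f) = 8*(3*f**2) = 24*f**2)
A(o, g) = (-4 + o)/(6 + g)
k(Y) = -1 + Y**2 (k(Y) = Y**2 - 1 = -1 + Y**2)
Z(C) = 16/3 + 192*C**4 (Z(C) = -2/3 + (19 + (-1 + (24*C**2)**2))/3 = -2/3 + (19 + (-1 + 576*C**4))/3 = -2/3 + (18 + 576*C**4)/3 = -2/3 + (6 + 192*C**4) = 16/3 + 192*C**4)
A(-5, 3)*Z(22) = ((-4 - 5)/(6 + 3))*(16/3 + 192*22**4) = (-9/9)*(16/3 + 192*234256) = ((1/9)*(-9))*(16/3 + 44977152) = -1*134931472/3 = -134931472/3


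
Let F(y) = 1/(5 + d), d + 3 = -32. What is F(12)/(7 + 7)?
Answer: -1/420 ≈ -0.0023810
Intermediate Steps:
d = -35 (d = -3 - 32 = -35)
F(y) = -1/30 (F(y) = 1/(5 - 35) = 1/(-30) = -1/30)
F(12)/(7 + 7) = -1/(30*(7 + 7)) = -1/30/14 = -1/30*1/14 = -1/420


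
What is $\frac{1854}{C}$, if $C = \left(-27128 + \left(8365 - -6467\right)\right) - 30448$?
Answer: $- \frac{309}{7124} \approx -0.043375$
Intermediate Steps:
$C = -42744$ ($C = \left(-27128 + \left(8365 + 6467\right)\right) - 30448 = \left(-27128 + 14832\right) - 30448 = -12296 - 30448 = -42744$)
$\frac{1854}{C} = \frac{1854}{-42744} = 1854 \left(- \frac{1}{42744}\right) = - \frac{309}{7124}$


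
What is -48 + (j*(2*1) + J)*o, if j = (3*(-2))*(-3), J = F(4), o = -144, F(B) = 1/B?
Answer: -5268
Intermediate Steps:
J = ¼ (J = 1/4 = ¼ ≈ 0.25000)
j = 18 (j = -6*(-3) = 18)
-48 + (j*(2*1) + J)*o = -48 + (18*(2*1) + ¼)*(-144) = -48 + (18*2 + ¼)*(-144) = -48 + (36 + ¼)*(-144) = -48 + (145/4)*(-144) = -48 - 5220 = -5268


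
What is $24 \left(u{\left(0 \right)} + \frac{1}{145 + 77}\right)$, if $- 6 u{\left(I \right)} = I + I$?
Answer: $\frac{4}{37} \approx 0.10811$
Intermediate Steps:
$u{\left(I \right)} = - \frac{I}{3}$ ($u{\left(I \right)} = - \frac{I + I}{6} = - \frac{2 I}{6} = - \frac{I}{3}$)
$24 \left(u{\left(0 \right)} + \frac{1}{145 + 77}\right) = 24 \left(\left(- \frac{1}{3}\right) 0 + \frac{1}{145 + 77}\right) = 24 \left(0 + \frac{1}{222}\right) = 24 \cdot \frac{1}{222} = \frac{4}{37}$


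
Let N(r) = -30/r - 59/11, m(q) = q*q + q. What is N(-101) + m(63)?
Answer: 4473923/1111 ≈ 4026.9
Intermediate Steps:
m(q) = q + q**2 (m(q) = q**2 + q = q + q**2)
N(r) = -59/11 - 30/r (N(r) = -30/r - 59*1/11 = -30/r - 59/11 = -59/11 - 30/r)
N(-101) + m(63) = (-59/11 - 30/(-101)) + 63*(1 + 63) = (-59/11 - 30*(-1/101)) + 63*64 = (-59/11 + 30/101) + 4032 = -5629/1111 + 4032 = 4473923/1111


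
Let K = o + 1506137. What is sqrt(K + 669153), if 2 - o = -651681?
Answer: sqrt(2826973) ≈ 1681.4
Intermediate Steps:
o = 651683 (o = 2 - 1*(-651681) = 2 + 651681 = 651683)
K = 2157820 (K = 651683 + 1506137 = 2157820)
sqrt(K + 669153) = sqrt(2157820 + 669153) = sqrt(2826973)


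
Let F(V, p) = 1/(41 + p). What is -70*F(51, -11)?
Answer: -7/3 ≈ -2.3333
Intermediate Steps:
-70*F(51, -11) = -70/(41 - 11) = -70/30 = -70*1/30 = -7/3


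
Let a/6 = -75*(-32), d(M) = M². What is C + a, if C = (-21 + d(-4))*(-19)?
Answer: 14495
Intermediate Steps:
C = 95 (C = (-21 + (-4)²)*(-19) = (-21 + 16)*(-19) = -5*(-19) = 95)
a = 14400 (a = 6*(-75*(-32)) = 6*2400 = 14400)
C + a = 95 + 14400 = 14495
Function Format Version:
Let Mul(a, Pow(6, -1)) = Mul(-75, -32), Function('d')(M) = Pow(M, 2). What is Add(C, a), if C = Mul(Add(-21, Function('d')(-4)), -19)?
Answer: 14495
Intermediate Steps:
C = 95 (C = Mul(Add(-21, Pow(-4, 2)), -19) = Mul(Add(-21, 16), -19) = Mul(-5, -19) = 95)
a = 14400 (a = Mul(6, Mul(-75, -32)) = Mul(6, 2400) = 14400)
Add(C, a) = Add(95, 14400) = 14495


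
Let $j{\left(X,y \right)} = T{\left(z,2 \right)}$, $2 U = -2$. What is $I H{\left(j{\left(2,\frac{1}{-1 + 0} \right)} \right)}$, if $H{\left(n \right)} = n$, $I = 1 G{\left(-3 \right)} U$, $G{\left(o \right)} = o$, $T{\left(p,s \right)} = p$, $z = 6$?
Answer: $18$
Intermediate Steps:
$U = -1$ ($U = \frac{1}{2} \left(-2\right) = -1$)
$j{\left(X,y \right)} = 6$
$I = 3$ ($I = 1 \left(-3\right) \left(-1\right) = \left(-3\right) \left(-1\right) = 3$)
$I H{\left(j{\left(2,\frac{1}{-1 + 0} \right)} \right)} = 3 \cdot 6 = 18$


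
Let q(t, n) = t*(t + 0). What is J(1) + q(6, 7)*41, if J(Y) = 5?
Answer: 1481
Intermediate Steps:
q(t, n) = t² (q(t, n) = t*t = t²)
J(1) + q(6, 7)*41 = 5 + 6²*41 = 5 + 36*41 = 5 + 1476 = 1481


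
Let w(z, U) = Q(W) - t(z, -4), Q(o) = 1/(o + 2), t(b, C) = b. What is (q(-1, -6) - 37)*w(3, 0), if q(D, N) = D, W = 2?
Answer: 209/2 ≈ 104.50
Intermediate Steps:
Q(o) = 1/(2 + o)
w(z, U) = 1/4 - z (w(z, U) = 1/(2 + 2) - z = 1/4 - z)
(q(-1, -6) - 37)*w(3, 0) = (-1 - 37)*(1/4 - 1*3) = -38*(1/4 - 3) = -38*(-11/4) = 209/2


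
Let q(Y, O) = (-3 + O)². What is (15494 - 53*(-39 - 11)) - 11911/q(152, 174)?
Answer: 530536793/29241 ≈ 18144.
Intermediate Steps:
(15494 - 53*(-39 - 11)) - 11911/q(152, 174) = (15494 - 53*(-39 - 11)) - 11911/(-3 + 174)² = (15494 - 53*(-50)) - 11911/(171²) = (15494 + 2650) - 11911/29241 = 18144 - 11911*1/29241 = 18144 - 11911/29241 = 530536793/29241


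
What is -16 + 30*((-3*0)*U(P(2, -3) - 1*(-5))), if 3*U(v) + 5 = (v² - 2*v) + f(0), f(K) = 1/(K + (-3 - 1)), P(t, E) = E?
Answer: -16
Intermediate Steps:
f(K) = 1/(-4 + K) (f(K) = 1/(K - 4) = 1/(-4 + K))
U(v) = -7/4 - 2*v/3 + v²/3 (U(v) = -5/3 + ((v² - 2*v) + 1/(-4 + 0))/3 = -5/3 + ((v² - 2*v) + 1/(-4))/3 = -5/3 + ((v² - 2*v) - ¼)/3 = -5/3 + (-¼ + v² - 2*v)/3 = -5/3 + (-1/12 - 2*v/3 + v²/3) = -7/4 - 2*v/3 + v²/3)
-16 + 30*((-3*0)*U(P(2, -3) - 1*(-5))) = -16 + 30*((-3*0)*(-7/4 - 2*(-3 - 1*(-5))/3 + (-3 - 1*(-5))²/3)) = -16 + 30*(0*(-7/4 - 2*(-3 + 5)/3 + (-3 + 5)²/3)) = -16 + 30*(0*(-7/4 - ⅔*2 + (⅓)*2²)) = -16 + 30*(0*(-7/4 - 4/3 + (⅓)*4)) = -16 + 30*(0*(-7/4 - 4/3 + 4/3)) = -16 + 30*(0*(-7/4)) = -16 + 30*0 = -16 + 0 = -16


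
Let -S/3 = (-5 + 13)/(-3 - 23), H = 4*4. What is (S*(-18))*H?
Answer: -3456/13 ≈ -265.85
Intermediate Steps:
H = 16
S = 12/13 (S = -3*(-5 + 13)/(-3 - 23) = -24/(-26) = -24*(-1)/26 = -3*(-4/13) = 12/13 ≈ 0.92308)
(S*(-18))*H = ((12/13)*(-18))*16 = -216/13*16 = -3456/13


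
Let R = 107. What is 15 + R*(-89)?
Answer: -9508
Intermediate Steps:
15 + R*(-89) = 15 + 107*(-89) = 15 - 9523 = -9508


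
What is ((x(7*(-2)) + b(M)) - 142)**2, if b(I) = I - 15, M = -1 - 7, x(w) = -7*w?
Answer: 4489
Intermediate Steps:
M = -8
b(I) = -15 + I
((x(7*(-2)) + b(M)) - 142)**2 = ((-49*(-2) + (-15 - 8)) - 142)**2 = ((-7*(-14) - 23) - 142)**2 = ((98 - 23) - 142)**2 = (75 - 142)**2 = (-67)**2 = 4489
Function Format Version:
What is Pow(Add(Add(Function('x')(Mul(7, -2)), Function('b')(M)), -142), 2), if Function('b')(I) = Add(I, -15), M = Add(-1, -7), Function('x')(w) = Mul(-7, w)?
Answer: 4489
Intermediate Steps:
M = -8
Function('b')(I) = Add(-15, I)
Pow(Add(Add(Function('x')(Mul(7, -2)), Function('b')(M)), -142), 2) = Pow(Add(Add(Mul(-7, Mul(7, -2)), Add(-15, -8)), -142), 2) = Pow(Add(Add(Mul(-7, -14), -23), -142), 2) = Pow(Add(Add(98, -23), -142), 2) = Pow(Add(75, -142), 2) = Pow(-67, 2) = 4489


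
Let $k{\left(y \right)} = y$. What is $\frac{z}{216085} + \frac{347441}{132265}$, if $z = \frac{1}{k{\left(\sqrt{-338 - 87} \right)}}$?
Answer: $\frac{347441}{132265} - \frac{i \sqrt{17}}{18367225} \approx 2.6269 - 2.2448 \cdot 10^{-7} i$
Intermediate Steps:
$z = - \frac{i \sqrt{17}}{85}$ ($z = \frac{1}{\sqrt{-338 - 87}} = \frac{1}{\sqrt{-425}} = \frac{1}{5 i \sqrt{17}} = - \frac{i \sqrt{17}}{85} \approx - 0.048507 i$)
$\frac{z}{216085} + \frac{347441}{132265} = \frac{\left(- \frac{1}{85}\right) i \sqrt{17}}{216085} + \frac{347441}{132265} = - \frac{i \sqrt{17}}{85} \cdot \frac{1}{216085} + 347441 \cdot \frac{1}{132265} = - \frac{i \sqrt{17}}{18367225} + \frac{347441}{132265} = \frac{347441}{132265} - \frac{i \sqrt{17}}{18367225}$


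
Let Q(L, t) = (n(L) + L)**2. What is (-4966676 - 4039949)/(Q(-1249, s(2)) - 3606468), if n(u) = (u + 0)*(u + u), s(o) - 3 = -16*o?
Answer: -9006625/9726616668541 ≈ -9.2598e-7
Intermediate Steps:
s(o) = 3 - 16*o
n(u) = 2*u**2 (n(u) = u*(2*u) = 2*u**2)
Q(L, t) = (L + 2*L**2)**2 (Q(L, t) = (2*L**2 + L)**2 = (L + 2*L**2)**2)
(-4966676 - 4039949)/(Q(-1249, s(2)) - 3606468) = (-4966676 - 4039949)/((-1249)**2*(1 + 2*(-1249))**2 - 3606468) = -9006625/(1560001*(1 - 2498)**2 - 3606468) = -9006625/(1560001*(-2497)**2 - 3606468) = -9006625/(1560001*6235009 - 3606468) = -9006625/(9726620275009 - 3606468) = -9006625/9726616668541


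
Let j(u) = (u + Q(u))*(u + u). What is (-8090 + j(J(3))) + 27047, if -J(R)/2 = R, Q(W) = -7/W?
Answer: 19015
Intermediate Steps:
J(R) = -2*R
j(u) = 2*u*(u - 7/u) (j(u) = (u - 7/u)*(u + u) = (u - 7/u)*(2*u) = 2*u*(u - 7/u))
(-8090 + j(J(3))) + 27047 = (-8090 + (-14 + 2*(-2*3)**2)) + 27047 = (-8090 + (-14 + 2*(-6)**2)) + 27047 = (-8090 + (-14 + 2*36)) + 27047 = (-8090 + (-14 + 72)) + 27047 = (-8090 + 58) + 27047 = -8032 + 27047 = 19015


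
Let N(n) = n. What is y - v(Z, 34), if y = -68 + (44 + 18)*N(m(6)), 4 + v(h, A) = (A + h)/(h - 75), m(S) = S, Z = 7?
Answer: 20985/68 ≈ 308.60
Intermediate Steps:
v(h, A) = -4 + (A + h)/(-75 + h) (v(h, A) = -4 + (A + h)/(h - 75) = -4 + (A + h)/(-75 + h))
y = 304 (y = -68 + (44 + 18)*6 = -68 + 62*6 = -68 + 372 = 304)
y - v(Z, 34) = 304 - (300 + 34 - 3*7)/(-75 + 7) = 304 - (300 + 34 - 21)/(-68) = 304 - (-1)*313/68 = 304 - 1*(-313/68) = 304 + 313/68 = 20985/68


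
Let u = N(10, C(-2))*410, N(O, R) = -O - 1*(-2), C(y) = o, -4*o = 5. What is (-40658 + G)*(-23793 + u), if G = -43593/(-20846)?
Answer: 22944721479475/20846 ≈ 1.1007e+9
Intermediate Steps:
o = -5/4 (o = -¼*5 = -5/4 ≈ -1.2500)
C(y) = -5/4
G = 43593/20846 (G = -43593*(-1/20846) = 43593/20846 ≈ 2.0912)
N(O, R) = 2 - O (N(O, R) = -O + 2 = 2 - O)
u = -3280 (u = (2 - 1*10)*410 = (2 - 10)*410 = -8*410 = -3280)
(-40658 + G)*(-23793 + u) = (-40658 + 43593/20846)*(-23793 - 3280) = -847513075/20846*(-27073) = 22944721479475/20846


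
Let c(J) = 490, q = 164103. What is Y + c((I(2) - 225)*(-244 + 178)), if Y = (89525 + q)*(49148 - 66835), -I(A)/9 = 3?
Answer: -4485917946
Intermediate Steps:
I(A) = -27 (I(A) = -9*3 = -27)
Y = -4485918436 (Y = (89525 + 164103)*(49148 - 66835) = 253628*(-17687) = -4485918436)
Y + c((I(2) - 225)*(-244 + 178)) = -4485918436 + 490 = -4485917946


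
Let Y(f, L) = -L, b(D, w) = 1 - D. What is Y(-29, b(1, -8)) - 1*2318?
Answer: -2318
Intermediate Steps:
Y(-29, b(1, -8)) - 1*2318 = -(1 - 1*1) - 1*2318 = -(1 - 1) - 2318 = -1*0 - 2318 = 0 - 2318 = -2318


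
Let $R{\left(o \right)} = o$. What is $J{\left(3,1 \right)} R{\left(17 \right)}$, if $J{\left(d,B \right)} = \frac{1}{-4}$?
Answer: $- \frac{17}{4} \approx -4.25$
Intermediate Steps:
$J{\left(d,B \right)} = - \frac{1}{4}$
$J{\left(3,1 \right)} R{\left(17 \right)} = \left(- \frac{1}{4}\right) 17 = - \frac{17}{4}$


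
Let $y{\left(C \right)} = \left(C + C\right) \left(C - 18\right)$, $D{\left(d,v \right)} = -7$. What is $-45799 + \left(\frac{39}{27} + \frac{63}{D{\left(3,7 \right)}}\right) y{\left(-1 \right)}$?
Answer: $- \frac{414775}{9} \approx -46086.0$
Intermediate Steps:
$y{\left(C \right)} = 2 C \left(-18 + C\right)$
$-45799 + \left(\frac{39}{27} + \frac{63}{D{\left(3,7 \right)}}\right) y{\left(-1 \right)} = -45799 + \left(\frac{39}{27} + \frac{63}{-7}\right) 2 \left(-1\right) \left(-18 - 1\right) = -45799 + \left(39 \cdot \frac{1}{27} + 63 \left(- \frac{1}{7}\right)\right) 2 \left(-1\right) \left(-19\right) = -45799 + \left(\frac{13}{9} - 9\right) 38 = -45799 - \frac{2584}{9} = - \frac{414775}{9}$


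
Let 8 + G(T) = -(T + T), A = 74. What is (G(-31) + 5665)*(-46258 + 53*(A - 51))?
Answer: -257578041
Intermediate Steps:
G(T) = -8 - 2*T (G(T) = -8 - (T + T) = -8 - 2*T)
(G(-31) + 5665)*(-46258 + 53*(A - 51)) = ((-8 - 2*(-31)) + 5665)*(-46258 + 53*(74 - 51)) = ((-8 + 62) + 5665)*(-46258 + 53*23) = (54 + 5665)*(-46258 + 1219) = 5719*(-45039) = -257578041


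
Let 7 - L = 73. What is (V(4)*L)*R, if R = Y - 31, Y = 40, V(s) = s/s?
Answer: -594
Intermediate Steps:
V(s) = 1
L = -66 (L = 7 - 1*73 = 7 - 73 = -66)
R = 9 (R = 40 - 31 = 9)
(V(4)*L)*R = (1*(-66))*9 = -66*9 = -594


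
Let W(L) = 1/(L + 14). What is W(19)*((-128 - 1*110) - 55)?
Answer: -293/33 ≈ -8.8788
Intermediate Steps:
W(L) = 1/(14 + L)
W(19)*((-128 - 1*110) - 55) = ((-128 - 1*110) - 55)/(14 + 19) = ((-128 - 110) - 55)/33 = (-238 - 55)/33 = (1/33)*(-293) = -293/33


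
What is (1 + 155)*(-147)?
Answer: -22932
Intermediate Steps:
(1 + 155)*(-147) = 156*(-147) = -22932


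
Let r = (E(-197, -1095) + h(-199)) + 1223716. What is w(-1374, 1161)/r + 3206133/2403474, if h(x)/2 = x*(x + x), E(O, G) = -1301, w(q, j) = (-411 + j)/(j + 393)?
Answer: 382205481810781/286519834796118 ≈ 1.3340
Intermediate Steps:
w(q, j) = (-411 + j)/(393 + j)
h(x) = 4*x**2 (h(x) = 2*(x*(x + x)) = 2*(x*(2*x)) = 2*(2*x**2) = 4*x**2)
r = 1380819 (r = (-1301 + 4*(-199)**2) + 1223716 = (-1301 + 4*39601) + 1223716 = (-1301 + 158404) + 1223716 = 157103 + 1223716 = 1380819)
w(-1374, 1161)/r + 3206133/2403474 = ((-411 + 1161)/(393 + 1161))/1380819 + 3206133/2403474 = (750/1554)*(1/1380819) + 3206133*(1/2403474) = ((1/1554)*750)*(1/1380819) + 1068711/801158 = (125/259)*(1/1380819) + 1068711/801158 = 125/357632121 + 1068711/801158 = 382205481810781/286519834796118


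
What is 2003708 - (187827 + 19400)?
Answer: 1796481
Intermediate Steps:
2003708 - (187827 + 19400) = 2003708 - 1*207227 = 2003708 - 207227 = 1796481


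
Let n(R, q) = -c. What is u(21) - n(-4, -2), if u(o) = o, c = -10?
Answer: 11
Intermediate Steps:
n(R, q) = 10 (n(R, q) = -1*(-10) = 10)
u(21) - n(-4, -2) = 21 - 1*10 = 21 - 10 = 11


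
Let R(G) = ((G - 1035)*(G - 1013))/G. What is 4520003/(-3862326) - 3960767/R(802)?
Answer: -52656808819181/814950786 ≈ -64614.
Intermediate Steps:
R(G) = (-1035 + G)*(-1013 + G)/G (R(G) = ((-1035 + G)*(-1013 + G))/G = (-1035 + G)*(-1013 + G)/G)
4520003/(-3862326) - 3960767/R(802) = 4520003/(-3862326) - 3960767/(-2048 + 802 + 1048455/802) = 4520003*(-1/3862326) - 3960767/(-2048 + 802 + 1048455*(1/802)) = -4520003/3862326 - 3960767/(-2048 + 802 + 1048455/802) = -4520003/3862326 - 3960767/49163/802 = -4520003/3862326 - 3960767*802/49163 = -4520003/3862326 - 13633198/211 = -52656808819181/814950786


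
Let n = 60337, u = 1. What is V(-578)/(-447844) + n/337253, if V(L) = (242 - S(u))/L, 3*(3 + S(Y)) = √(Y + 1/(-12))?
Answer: 15618546288369/87299231403496 - √33/4659368976 ≈ 0.17891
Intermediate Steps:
S(Y) = -3 + √(-1/12 + Y)/3 (S(Y) = -3 + √(Y + 1/(-12))/3 = -3 + √(Y - 1/12)/3 = -3 + √(-1/12 + Y)/3)
V(L) = (245 - √33/18)/L (V(L) = (242 - (-3 + √(-3 + 36*1)/18))/L = (242 - (-3 + √(-3 + 36)/18))/L = (242 - (-3 + √33/18))/L = (242 + (3 - √33/18))/L = (245 - √33/18)/L)
V(-578)/(-447844) + n/337253 = ((1/18)*(4410 - √33)/(-578))/(-447844) + 60337/337253 = ((1/18)*(-1/578)*(4410 - √33))*(-1/447844) + 60337*(1/337253) = (-245/578 + √33/10404)*(-1/447844) + 60337/337253 = (245/258853832 - √33/4659368976) + 60337/337253 = 15618546288369/87299231403496 - √33/4659368976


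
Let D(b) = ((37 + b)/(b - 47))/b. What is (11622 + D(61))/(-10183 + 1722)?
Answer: -708949/516121 ≈ -1.3736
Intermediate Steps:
D(b) = (37 + b)/(b*(-47 + b)) (D(b) = ((37 + b)/(-47 + b))/b = (37 + b)/(b*(-47 + b)))
(11622 + D(61))/(-10183 + 1722) = (11622 + (37 + 61)/(61*(-47 + 61)))/(-10183 + 1722) = (11622 + (1/61)*98/14)/(-8461) = (11622 + (1/61)*(1/14)*98)*(-1/8461) = (11622 + 7/61)*(-1/8461) = (708949/61)*(-1/8461) = -708949/516121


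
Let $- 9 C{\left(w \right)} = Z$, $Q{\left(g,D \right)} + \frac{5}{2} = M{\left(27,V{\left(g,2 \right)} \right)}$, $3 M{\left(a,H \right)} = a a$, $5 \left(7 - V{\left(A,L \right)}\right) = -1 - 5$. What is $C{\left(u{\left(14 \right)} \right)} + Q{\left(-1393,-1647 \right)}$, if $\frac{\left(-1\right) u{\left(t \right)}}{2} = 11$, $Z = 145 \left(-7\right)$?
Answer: $\frac{6359}{18} \approx 353.28$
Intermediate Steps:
$V{\left(A,L \right)} = \frac{41}{5}$ ($V{\left(A,L \right)} = 7 - \frac{-1 - 5}{5} = 7 - - \frac{6}{5} = 7 + \frac{6}{5} = \frac{41}{5}$)
$M{\left(a,H \right)} = \frac{a^{2}}{3}$ ($M{\left(a,H \right)} = \frac{a a}{3} = \frac{a^{2}}{3}$)
$Z = -1015$
$u{\left(t \right)} = -22$ ($u{\left(t \right)} = \left(-2\right) 11 = -22$)
$Q{\left(g,D \right)} = \frac{481}{2}$ ($Q{\left(g,D \right)} = - \frac{5}{2} + \frac{27^{2}}{3} = - \frac{5}{2} + \frac{1}{3} \cdot 729 = - \frac{5}{2} + 243 = \frac{481}{2}$)
$C{\left(w \right)} = \frac{1015}{9}$ ($C{\left(w \right)} = \left(- \frac{1}{9}\right) \left(-1015\right) = \frac{1015}{9}$)
$C{\left(u{\left(14 \right)} \right)} + Q{\left(-1393,-1647 \right)} = \frac{1015}{9} + \frac{481}{2} = \frac{6359}{18}$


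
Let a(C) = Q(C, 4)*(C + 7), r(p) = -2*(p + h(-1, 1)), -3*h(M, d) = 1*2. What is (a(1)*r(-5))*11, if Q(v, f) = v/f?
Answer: 748/3 ≈ 249.33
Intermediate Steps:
h(M, d) = -⅔ (h(M, d) = -2/3 = -⅓*2 = -⅔)
r(p) = 4/3 - 2*p (r(p) = -2*(p - ⅔) = -2*(-⅔ + p) = 4/3 - 2*p)
a(C) = C*(7 + C)/4 (a(C) = (C/4)*(C + 7) = (C*(¼))*(7 + C) = (C/4)*(7 + C) = C*(7 + C)/4)
(a(1)*r(-5))*11 = (((¼)*1*(7 + 1))*(4/3 - 2*(-5)))*11 = (((¼)*1*8)*(4/3 + 10))*11 = (2*(34/3))*11 = (68/3)*11 = 748/3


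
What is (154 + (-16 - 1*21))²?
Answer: 13689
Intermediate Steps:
(154 + (-16 - 1*21))² = (154 + (-16 - 21))² = (154 - 37)² = 117² = 13689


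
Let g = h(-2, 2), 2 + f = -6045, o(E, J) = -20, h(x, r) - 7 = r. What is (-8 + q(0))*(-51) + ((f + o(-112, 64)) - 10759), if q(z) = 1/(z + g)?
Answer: -49271/3 ≈ -16424.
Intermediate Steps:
h(x, r) = 7 + r
f = -6047 (f = -2 - 6045 = -6047)
g = 9 (g = 7 + 2 = 9)
q(z) = 1/(9 + z) (q(z) = 1/(z + 9) = 1/(9 + z))
(-8 + q(0))*(-51) + ((f + o(-112, 64)) - 10759) = (-8 + 1/(9 + 0))*(-51) + ((-6047 - 20) - 10759) = (-8 + 1/9)*(-51) + (-6067 - 10759) = (-8 + ⅑)*(-51) - 16826 = -71/9*(-51) - 16826 = 1207/3 - 16826 = -49271/3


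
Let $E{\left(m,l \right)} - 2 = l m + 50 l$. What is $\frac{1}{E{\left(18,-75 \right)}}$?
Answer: $- \frac{1}{5098} \approx -0.00019616$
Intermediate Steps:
$E{\left(m,l \right)} = 2 + 50 l + l m$ ($E{\left(m,l \right)} = 2 + \left(l m + 50 l\right) = 2 + \left(50 l + l m\right) = 2 + 50 l + l m$)
$\frac{1}{E{\left(18,-75 \right)}} = \frac{1}{2 + 50 \left(-75\right) - 1350} = \frac{1}{2 - 3750 - 1350} = \frac{1}{-5098} = - \frac{1}{5098}$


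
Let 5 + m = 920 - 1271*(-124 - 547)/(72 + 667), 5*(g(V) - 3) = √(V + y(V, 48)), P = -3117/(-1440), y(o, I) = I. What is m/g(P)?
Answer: 55044936000/62017619 - 336385720*√5970/62017619 ≈ 468.48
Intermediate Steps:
P = 1039/480 (P = -3117*(-1/1440) = 1039/480 ≈ 2.1646)
g(V) = 3 + √(48 + V)/5 (g(V) = 3 + √(V + 48)/5 = 3 + √(48 + V)/5)
m = 1529026/739 (m = -5 + (920 - 1271*(-124 - 547)/(72 + 667)) = -5 + (920 - (-852841)/739) = -5 + (920 - 1271*(-671/739)) = -5 + (920 + 852841/739) = -5 + 1532721/739 = 1529026/739 ≈ 2069.0)
m/g(P) = 1529026/(739*(3 + √(48 + 1039/480)/5)) = 1529026/(739*(3 + √(24079/480)/5)) = 1529026/(739*(3 + (11*√5970/120)/5)) = 1529026/(739*(3 + 11*√5970/600))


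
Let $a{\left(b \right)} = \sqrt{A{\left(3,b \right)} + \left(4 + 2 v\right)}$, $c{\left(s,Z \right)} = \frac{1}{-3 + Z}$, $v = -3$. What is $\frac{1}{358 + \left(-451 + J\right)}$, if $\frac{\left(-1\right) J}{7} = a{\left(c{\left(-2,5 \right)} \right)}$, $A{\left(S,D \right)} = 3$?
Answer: $- \frac{1}{100} \approx -0.01$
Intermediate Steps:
$a{\left(b \right)} = 1$ ($a{\left(b \right)} = \sqrt{3 + \left(4 + 2 \left(-3\right)\right)} = \sqrt{3 + \left(4 - 6\right)} = \sqrt{3 - 2} = \sqrt{1} = 1$)
$J = -7$ ($J = \left(-7\right) 1 = -7$)
$\frac{1}{358 + \left(-451 + J\right)} = \frac{1}{358 - 458} = \frac{1}{-100} = - \frac{1}{100}$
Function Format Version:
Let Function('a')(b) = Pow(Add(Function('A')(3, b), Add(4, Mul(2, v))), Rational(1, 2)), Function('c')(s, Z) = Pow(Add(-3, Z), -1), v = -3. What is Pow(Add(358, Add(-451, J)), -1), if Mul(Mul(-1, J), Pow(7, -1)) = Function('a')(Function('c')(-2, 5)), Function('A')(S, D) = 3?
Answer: Rational(-1, 100) ≈ -0.010000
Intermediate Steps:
Function('a')(b) = 1 (Function('a')(b) = Pow(Add(3, Add(4, Mul(2, -3))), Rational(1, 2)) = Pow(Add(3, Add(4, -6)), Rational(1, 2)) = Pow(Add(3, -2), Rational(1, 2)) = Pow(1, Rational(1, 2)) = 1)
J = -7 (J = Mul(-7, 1) = -7)
Pow(Add(358, Add(-451, J)), -1) = Pow(Add(358, Add(-451, -7)), -1) = Pow(Add(358, -458), -1) = Pow(-100, -1) = Rational(-1, 100)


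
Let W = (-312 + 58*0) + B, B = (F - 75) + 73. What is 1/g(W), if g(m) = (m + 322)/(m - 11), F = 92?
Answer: -233/100 ≈ -2.3300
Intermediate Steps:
B = 90 (B = (92 - 75) + 73 = 17 + 73 = 90)
W = -222 (W = (-312 + 58*0) + 90 = (-312 + 0) + 90 = -312 + 90 = -222)
g(m) = (322 + m)/(-11 + m)
1/g(W) = 1/((322 - 222)/(-11 - 222)) = 1/(100/(-233)) = 1/(-1/233*100) = 1/(-100/233) = -233/100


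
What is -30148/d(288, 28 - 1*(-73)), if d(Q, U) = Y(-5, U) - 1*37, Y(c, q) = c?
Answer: 15074/21 ≈ 717.81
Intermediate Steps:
d(Q, U) = -42 (d(Q, U) = -5 - 1*37 = -5 - 37 = -42)
-30148/d(288, 28 - 1*(-73)) = -30148/(-42) = -30148*(-1/42) = 15074/21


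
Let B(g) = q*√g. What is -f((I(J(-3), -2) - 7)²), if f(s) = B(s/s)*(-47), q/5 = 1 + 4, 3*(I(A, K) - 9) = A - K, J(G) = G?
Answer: 1175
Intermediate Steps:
I(A, K) = 9 - K/3 + A/3 (I(A, K) = 9 + (A - K)/3 = 9 + (-K/3 + A/3) = 9 - K/3 + A/3)
q = 25 (q = 5*(1 + 4) = 5*5 = 25)
B(g) = 25*√g
f(s) = -1175 (f(s) = (25*√(s/s))*(-47) = (25*√1)*(-47) = (25*1)*(-47) = 25*(-47) = -1175)
-f((I(J(-3), -2) - 7)²) = -1*(-1175) = 1175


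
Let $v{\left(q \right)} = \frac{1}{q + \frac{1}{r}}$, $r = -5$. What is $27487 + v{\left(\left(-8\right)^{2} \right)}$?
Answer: $\frac{8768358}{319} \approx 27487.0$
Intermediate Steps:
$v{\left(q \right)} = \frac{1}{- \frac{1}{5} + q}$ ($v{\left(q \right)} = \frac{1}{q + \frac{1}{-5}} = \frac{1}{q - \frac{1}{5}} = \frac{1}{- \frac{1}{5} + q}$)
$27487 + v{\left(\left(-8\right)^{2} \right)} = 27487 + \frac{5}{-1 + 5 \left(-8\right)^{2}} = 27487 + \frac{5}{-1 + 5 \cdot 64} = 27487 + \frac{5}{-1 + 320} = 27487 + \frac{5}{319} = \frac{8768358}{319}$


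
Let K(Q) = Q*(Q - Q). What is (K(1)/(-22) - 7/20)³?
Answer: -343/8000 ≈ -0.042875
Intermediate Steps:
K(Q) = 0 (K(Q) = Q*0 = 0)
(K(1)/(-22) - 7/20)³ = (0/(-22) - 7/20)³ = (0*(-1/22) - 7*1/20)³ = (0 - 7/20)³ = (-7/20)³ = -343/8000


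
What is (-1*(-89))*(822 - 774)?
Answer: 4272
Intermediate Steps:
(-1*(-89))*(822 - 774) = 89*48 = 4272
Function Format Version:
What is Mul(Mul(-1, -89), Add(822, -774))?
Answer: 4272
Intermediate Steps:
Mul(Mul(-1, -89), Add(822, -774)) = Mul(89, 48) = 4272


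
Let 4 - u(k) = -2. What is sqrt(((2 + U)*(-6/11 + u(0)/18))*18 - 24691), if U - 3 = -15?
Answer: I*sqrt(2982991)/11 ≈ 157.01*I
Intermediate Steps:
U = -12 (U = 3 - 15 = -12)
u(k) = 6 (u(k) = 4 - 1*(-2) = 4 + 2 = 6)
sqrt(((2 + U)*(-6/11 + u(0)/18))*18 - 24691) = sqrt(((2 - 12)*(-6/11 + 6/18))*18 - 24691) = sqrt(-10*(-6*1/11 + 6*(1/18))*18 - 24691) = sqrt(-10*(-6/11 + 1/3)*18 - 24691) = sqrt(-10*(-7/33)*18 - 24691) = sqrt((70/33)*18 - 24691) = sqrt(420/11 - 24691) = sqrt(-271181/11) = I*sqrt(2982991)/11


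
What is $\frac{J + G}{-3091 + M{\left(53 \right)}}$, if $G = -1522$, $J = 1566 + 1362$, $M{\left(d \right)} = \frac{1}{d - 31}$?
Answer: $- \frac{1628}{3579} \approx -0.45488$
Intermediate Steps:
$M{\left(d \right)} = \frac{1}{-31 + d}$
$J = 2928$
$\frac{J + G}{-3091 + M{\left(53 \right)}} = \frac{2928 - 1522}{-3091 + \frac{1}{-31 + 53}} = \frac{1406}{-3091 + \frac{1}{22}} = \frac{1406}{- \frac{68001}{22}} = 1406 \left(- \frac{22}{68001}\right) = - \frac{1628}{3579}$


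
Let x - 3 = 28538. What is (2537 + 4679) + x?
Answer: 35757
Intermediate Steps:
x = 28541 (x = 3 + 28538 = 28541)
(2537 + 4679) + x = (2537 + 4679) + 28541 = 7216 + 28541 = 35757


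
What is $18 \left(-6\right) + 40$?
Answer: $-68$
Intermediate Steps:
$18 \left(-6\right) + 40 = -108 + 40 = -68$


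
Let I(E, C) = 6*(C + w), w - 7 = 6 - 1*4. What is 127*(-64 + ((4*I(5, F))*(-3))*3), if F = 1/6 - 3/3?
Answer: -232156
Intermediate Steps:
w = 9 (w = 7 + (6 - 1*4) = 7 + (6 - 4) = 7 + 2 = 9)
F = -5/6 (F = 1*(1/6) - 3*1/3 = 1/6 - 1 = -5/6 ≈ -0.83333)
I(E, C) = 54 + 6*C (I(E, C) = 6*(C + 9) = 6*(9 + C) = 54 + 6*C)
127*(-64 + ((4*I(5, F))*(-3))*3) = 127*(-64 + ((4*(54 + 6*(-5/6)))*(-3))*3) = 127*(-64 + ((4*(54 - 5))*(-3))*3) = 127*(-64 + ((4*49)*(-3))*3) = 127*(-64 + (196*(-3))*3) = 127*(-64 - 588*3) = 127*(-64 - 1764) = 127*(-1828) = -232156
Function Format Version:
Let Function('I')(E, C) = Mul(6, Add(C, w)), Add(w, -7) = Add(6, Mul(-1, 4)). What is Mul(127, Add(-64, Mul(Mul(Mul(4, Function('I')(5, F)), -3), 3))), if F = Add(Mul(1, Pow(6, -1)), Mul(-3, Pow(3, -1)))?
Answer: -232156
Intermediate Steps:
w = 9 (w = Add(7, Add(6, Mul(-1, 4))) = Add(7, Add(6, -4)) = Add(7, 2) = 9)
F = Rational(-5, 6) (F = Add(Mul(1, Rational(1, 6)), Mul(-3, Rational(1, 3))) = Add(Rational(1, 6), -1) = Rational(-5, 6) ≈ -0.83333)
Function('I')(E, C) = Add(54, Mul(6, C)) (Function('I')(E, C) = Mul(6, Add(C, 9)) = Mul(6, Add(9, C)) = Add(54, Mul(6, C)))
Mul(127, Add(-64, Mul(Mul(Mul(4, Function('I')(5, F)), -3), 3))) = Mul(127, Add(-64, Mul(Mul(Mul(4, Add(54, Mul(6, Rational(-5, 6)))), -3), 3))) = Mul(127, Add(-64, Mul(Mul(Mul(4, Add(54, -5)), -3), 3))) = Mul(127, Add(-64, Mul(Mul(Mul(4, 49), -3), 3))) = Mul(127, Add(-64, Mul(Mul(196, -3), 3))) = Mul(127, Add(-64, Mul(-588, 3))) = Mul(127, Add(-64, -1764)) = Mul(127, -1828) = -232156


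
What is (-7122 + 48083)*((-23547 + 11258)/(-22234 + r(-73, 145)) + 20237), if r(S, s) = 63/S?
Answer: 1345506690125982/1623145 ≈ 8.2895e+8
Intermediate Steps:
(-7122 + 48083)*((-23547 + 11258)/(-22234 + r(-73, 145)) + 20237) = (-7122 + 48083)*((-23547 + 11258)/(-22234 + 63/(-73)) + 20237) = 40961*(-12289/(-22234 + 63*(-1/73)) + 20237) = 40961*(-12289/(-22234 - 63/73) + 20237) = 40961*(-12289/(-1623145/73) + 20237) = 40961*(-12289*(-73/1623145) + 20237) = 40961*(897097/1623145 + 20237) = 40961*(32848482462/1623145) = 1345506690125982/1623145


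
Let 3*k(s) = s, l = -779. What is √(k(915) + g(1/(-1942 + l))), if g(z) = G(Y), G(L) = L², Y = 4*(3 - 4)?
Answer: √321 ≈ 17.916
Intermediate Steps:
k(s) = s/3
Y = -4 (Y = 4*(-1) = -4)
g(z) = 16 (g(z) = (-4)² = 16)
√(k(915) + g(1/(-1942 + l))) = √((⅓)*915 + 16) = √(305 + 16) = √321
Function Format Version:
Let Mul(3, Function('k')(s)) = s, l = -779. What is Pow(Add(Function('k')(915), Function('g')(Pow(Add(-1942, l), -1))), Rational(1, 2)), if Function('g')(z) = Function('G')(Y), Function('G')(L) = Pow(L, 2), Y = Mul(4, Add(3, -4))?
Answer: Pow(321, Rational(1, 2)) ≈ 17.916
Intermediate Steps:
Function('k')(s) = Mul(Rational(1, 3), s)
Y = -4 (Y = Mul(4, -1) = -4)
Function('g')(z) = 16 (Function('g')(z) = Pow(-4, 2) = 16)
Pow(Add(Function('k')(915), Function('g')(Pow(Add(-1942, l), -1))), Rational(1, 2)) = Pow(Add(Mul(Rational(1, 3), 915), 16), Rational(1, 2)) = Pow(Add(305, 16), Rational(1, 2)) = Pow(321, Rational(1, 2))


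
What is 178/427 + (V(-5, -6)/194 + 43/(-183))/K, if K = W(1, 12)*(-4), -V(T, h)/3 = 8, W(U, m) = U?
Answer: 251761/497028 ≈ 0.50653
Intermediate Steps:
V(T, h) = -24 (V(T, h) = -3*8 = -24)
K = -4 (K = 1*(-4) = -4)
178/427 + (V(-5, -6)/194 + 43/(-183))/K = 178/427 + (-24/194 + 43/(-183))/(-4) = 178*(1/427) + (-24*1/194 + 43*(-1/183))*(-¼) = 178/427 + (-12/97 - 43/183)*(-¼) = 178/427 - 6367/17751*(-¼) = 178/427 + 6367/71004 = 251761/497028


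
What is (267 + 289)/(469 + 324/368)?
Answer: 368/311 ≈ 1.1833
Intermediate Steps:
(267 + 289)/(469 + 324/368) = 556/(469 + 324*(1/368)) = 556/(469 + 81/92) = 556/(43229/92) = 556*(92/43229) = 368/311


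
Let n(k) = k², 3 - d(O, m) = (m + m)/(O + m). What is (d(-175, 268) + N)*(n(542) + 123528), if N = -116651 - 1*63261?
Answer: -6982160206316/93 ≈ -7.5077e+10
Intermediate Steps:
N = -179912 (N = -116651 - 63261 = -179912)
d(O, m) = 3 - 2*m/(O + m) (d(O, m) = 3 - (m + m)/(O + m) = 3 - 2*m/(O + m))
(d(-175, 268) + N)*(n(542) + 123528) = ((268 + 3*(-175))/(-175 + 268) - 179912)*(542² + 123528) = ((268 - 525)/93 - 179912)*(293764 + 123528) = ((1/93)*(-257) - 179912)*417292 = (-257/93 - 179912)*417292 = -16732073/93*417292 = -6982160206316/93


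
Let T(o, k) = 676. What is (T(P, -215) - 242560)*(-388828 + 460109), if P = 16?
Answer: -17241733404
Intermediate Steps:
(T(P, -215) - 242560)*(-388828 + 460109) = (676 - 242560)*(-388828 + 460109) = -241884*71281 = -17241733404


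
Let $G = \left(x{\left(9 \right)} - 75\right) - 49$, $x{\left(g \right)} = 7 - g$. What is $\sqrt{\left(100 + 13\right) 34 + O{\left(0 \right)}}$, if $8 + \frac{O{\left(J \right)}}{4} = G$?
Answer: $\sqrt{3306} \approx 57.498$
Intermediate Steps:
$G = -126$ ($G = \left(\left(7 - 9\right) - 75\right) - 49 = \left(-2 - 75\right) - 49 = -77 - 49 = -126$)
$O{\left(J \right)} = -536$ ($O{\left(J \right)} = -32 + 4 \left(-126\right) = -32 - 504 = -536$)
$\sqrt{\left(100 + 13\right) 34 + O{\left(0 \right)}} = \sqrt{\left(100 + 13\right) 34 - 536} = \sqrt{113 \cdot 34 - 536} = \sqrt{3842 - 536} = \sqrt{3306}$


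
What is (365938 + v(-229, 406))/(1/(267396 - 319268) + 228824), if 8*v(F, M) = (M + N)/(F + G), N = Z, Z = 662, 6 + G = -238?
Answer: 8978448772816/5614301183271 ≈ 1.5992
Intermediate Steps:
G = -244 (G = -6 - 238 = -244)
N = 662
v(F, M) = (662 + M)/(8*(-244 + F)) (v(F, M) = ((M + 662)/(F - 244))/8 = ((662 + M)/(-244 + F))/8 = (662 + M)/(8*(-244 + F)))
(365938 + v(-229, 406))/(1/(267396 - 319268) + 228824) = (365938 + (662 + 406)/(8*(-244 - 229)))/(1/(267396 - 319268) + 228824) = (365938 + (1/8)*1068/(-473))/(1/(-51872) + 228824) = (365938 + (1/8)*(-1/473)*1068)/(-1/51872 + 228824) = (365938 - 267/946)/(11869558527/51872) = (346177081/946)*(51872/11869558527) = 8978448772816/5614301183271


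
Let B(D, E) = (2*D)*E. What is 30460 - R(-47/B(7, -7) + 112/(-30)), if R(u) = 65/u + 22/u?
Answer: 145818070/4783 ≈ 30487.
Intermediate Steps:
B(D, E) = 2*D*E
R(u) = 87/u
30460 - R(-47/B(7, -7) + 112/(-30)) = 30460 - 87/(-47/(2*7*(-7)) + 112/(-30)) = 30460 - 87/(-47/(-98) + 112*(-1/30)) = 30460 - 87/(-47*(-1/98) - 56/15) = 30460 - 87/(47/98 - 56/15) = 30460 - 87/(-4783/1470) = 30460 - 87*(-1470)/4783 = 30460 - 1*(-127890/4783) = 30460 + 127890/4783 = 145818070/4783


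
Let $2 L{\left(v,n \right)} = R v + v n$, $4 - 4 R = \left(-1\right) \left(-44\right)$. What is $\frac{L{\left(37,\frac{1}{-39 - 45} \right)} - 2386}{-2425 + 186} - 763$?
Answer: $- \frac{286572011}{376152} \approx -761.85$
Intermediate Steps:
$R = -10$ ($R = 1 - \frac{\left(-1\right) \left(-44\right)}{4} = 1 - 11 = -10$)
$L{\left(v,n \right)} = - 5 v + \frac{n v}{2}$ ($L{\left(v,n \right)} = \frac{- 10 v + v n}{2} = \frac{- 10 v + n v}{2} = - 5 v + \frac{n v}{2}$)
$\frac{L{\left(37,\frac{1}{-39 - 45} \right)} - 2386}{-2425 + 186} - 763 = \frac{\frac{1}{2} \cdot 37 \left(-10 + \frac{1}{-39 - 45}\right) - 2386}{-2425 + 186} - 763 = \frac{\frac{1}{2} \cdot 37 \left(-10 + \frac{1}{-84}\right) - 2386}{-2239} - 763 = \left(\frac{1}{2} \cdot 37 \left(-10 - \frac{1}{84}\right) - 2386\right) \left(- \frac{1}{2239}\right) - 763 = \left(\frac{1}{2} \cdot 37 \left(- \frac{841}{84}\right) - 2386\right) \left(- \frac{1}{2239}\right) - 763 = \left(- \frac{31117}{168} - 2386\right) \left(- \frac{1}{2239}\right) - 763 = \left(- \frac{431965}{168}\right) \left(- \frac{1}{2239}\right) - 763 = \frac{431965}{376152} - 763 = - \frac{286572011}{376152}$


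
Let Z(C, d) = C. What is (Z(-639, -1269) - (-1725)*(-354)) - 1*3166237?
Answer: -3777526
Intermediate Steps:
(Z(-639, -1269) - (-1725)*(-354)) - 1*3166237 = (-639 - (-1725)*(-354)) - 1*3166237 = (-639 - 1*610650) - 3166237 = (-639 - 610650) - 3166237 = -611289 - 3166237 = -3777526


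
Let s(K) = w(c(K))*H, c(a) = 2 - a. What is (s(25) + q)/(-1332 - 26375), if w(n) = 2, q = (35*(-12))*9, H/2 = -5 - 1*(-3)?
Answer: 3788/27707 ≈ 0.13672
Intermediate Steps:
H = -4 (H = 2*(-5 - 1*(-3)) = 2*(-5 + 3) = 2*(-2) = -4)
q = -3780 (q = -420*9 = -3780)
s(K) = -8 (s(K) = 2*(-4) = -8)
(s(25) + q)/(-1332 - 26375) = (-8 - 3780)/(-1332 - 26375) = -3788/(-27707) = -3788*(-1/27707) = 3788/27707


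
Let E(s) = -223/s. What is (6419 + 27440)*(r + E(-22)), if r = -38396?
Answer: -28593553051/22 ≈ -1.2997e+9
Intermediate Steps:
(6419 + 27440)*(r + E(-22)) = (6419 + 27440)*(-38396 - 223/(-22)) = 33859*(-38396 - 223*(-1/22)) = 33859*(-38396 + 223/22) = 33859*(-844489/22) = -28593553051/22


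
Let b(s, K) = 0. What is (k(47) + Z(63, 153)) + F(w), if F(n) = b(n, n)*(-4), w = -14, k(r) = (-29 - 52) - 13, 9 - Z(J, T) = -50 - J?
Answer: 28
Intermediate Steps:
Z(J, T) = 59 + J (Z(J, T) = 9 - (-50 - J) = 9 + (50 + J) = 59 + J)
k(r) = -94 (k(r) = -81 - 13 = -94)
F(n) = 0 (F(n) = 0*(-4) = 0)
(k(47) + Z(63, 153)) + F(w) = (-94 + (59 + 63)) + 0 = (-94 + 122) + 0 = 28 + 0 = 28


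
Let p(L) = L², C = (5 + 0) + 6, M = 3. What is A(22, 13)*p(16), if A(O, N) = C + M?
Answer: 3584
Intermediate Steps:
C = 11 (C = 5 + 6 = 11)
A(O, N) = 14 (A(O, N) = 11 + 3 = 14)
A(22, 13)*p(16) = 14*16² = 14*256 = 3584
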